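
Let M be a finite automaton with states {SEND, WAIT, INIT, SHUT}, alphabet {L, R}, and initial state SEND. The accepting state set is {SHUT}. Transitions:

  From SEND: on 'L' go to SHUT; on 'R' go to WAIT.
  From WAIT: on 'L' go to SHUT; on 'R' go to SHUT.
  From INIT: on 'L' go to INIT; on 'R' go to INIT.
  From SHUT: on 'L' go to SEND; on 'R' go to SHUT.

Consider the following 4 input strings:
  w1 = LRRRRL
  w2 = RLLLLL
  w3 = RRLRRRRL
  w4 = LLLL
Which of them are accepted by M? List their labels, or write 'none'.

w2

w1: SEND → SHUT → SHUT → SHUT → SHUT → SHUT → SEND  → end SEND, rejected
w2: SEND → WAIT → SHUT → SEND → SHUT → SEND → SHUT  → end SHUT, accepted
w3: SEND → WAIT → SHUT → SEND → WAIT → SHUT → SHUT → SHUT → SEND  → end SEND, rejected
w4: SEND → SHUT → SEND → SHUT → SEND  → end SEND, rejected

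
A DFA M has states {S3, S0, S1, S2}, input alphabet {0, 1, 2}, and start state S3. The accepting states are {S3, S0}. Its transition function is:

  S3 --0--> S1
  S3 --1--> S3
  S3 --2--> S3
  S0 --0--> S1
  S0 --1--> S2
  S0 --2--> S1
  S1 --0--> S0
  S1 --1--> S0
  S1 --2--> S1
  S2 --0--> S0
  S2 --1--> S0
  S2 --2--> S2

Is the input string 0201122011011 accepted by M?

No

S3 → S1 → S1 → S0 → S2 → S0 → S1 → S1 → S0 → S2 → S0 → S1 → S0 → S2
End state S2 is not accepting.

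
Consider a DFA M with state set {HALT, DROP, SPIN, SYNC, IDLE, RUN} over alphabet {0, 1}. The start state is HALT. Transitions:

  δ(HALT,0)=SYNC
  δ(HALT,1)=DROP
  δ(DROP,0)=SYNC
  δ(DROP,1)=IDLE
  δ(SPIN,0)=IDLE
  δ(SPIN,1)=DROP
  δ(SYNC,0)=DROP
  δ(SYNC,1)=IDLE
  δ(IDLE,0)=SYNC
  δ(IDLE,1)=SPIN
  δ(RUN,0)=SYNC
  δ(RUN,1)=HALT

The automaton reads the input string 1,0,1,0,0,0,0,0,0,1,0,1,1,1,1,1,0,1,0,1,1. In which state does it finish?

DROP

Trace: HALT -1-> DROP -0-> SYNC -1-> IDLE -0-> SYNC -0-> DROP -0-> SYNC -0-> DROP -0-> SYNC -0-> DROP -1-> IDLE -0-> SYNC -1-> IDLE -1-> SPIN -1-> DROP -1-> IDLE -1-> SPIN -0-> IDLE -1-> SPIN -0-> IDLE -1-> SPIN -1-> DROP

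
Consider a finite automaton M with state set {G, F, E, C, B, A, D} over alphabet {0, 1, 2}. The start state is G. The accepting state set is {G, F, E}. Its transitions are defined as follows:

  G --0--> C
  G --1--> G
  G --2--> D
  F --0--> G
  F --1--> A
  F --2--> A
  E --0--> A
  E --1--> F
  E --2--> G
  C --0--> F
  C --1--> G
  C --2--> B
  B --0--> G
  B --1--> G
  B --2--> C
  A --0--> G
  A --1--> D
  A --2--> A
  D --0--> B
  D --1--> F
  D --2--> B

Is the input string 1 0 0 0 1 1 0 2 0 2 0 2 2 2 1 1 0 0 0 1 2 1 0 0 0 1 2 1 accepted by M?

No

G → G → C → F → G → G → G → C → B → G → D → B → C → B → C → G → G → C → F → G → G → D → F → G → C → F → A → A → D
End state D is not accepting.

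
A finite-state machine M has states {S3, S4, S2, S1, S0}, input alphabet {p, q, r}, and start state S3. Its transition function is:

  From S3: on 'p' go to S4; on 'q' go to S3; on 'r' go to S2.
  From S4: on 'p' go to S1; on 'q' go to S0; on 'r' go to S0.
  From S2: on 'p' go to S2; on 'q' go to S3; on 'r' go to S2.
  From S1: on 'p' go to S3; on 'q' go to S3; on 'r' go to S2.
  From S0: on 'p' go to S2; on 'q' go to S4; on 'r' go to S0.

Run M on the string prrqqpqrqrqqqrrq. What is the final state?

S3

S3 → S4 → S0 → S0 → S4 → S0 → S2 → S3 → S2 → S3 → S2 → S3 → S3 → S3 → S2 → S2 → S3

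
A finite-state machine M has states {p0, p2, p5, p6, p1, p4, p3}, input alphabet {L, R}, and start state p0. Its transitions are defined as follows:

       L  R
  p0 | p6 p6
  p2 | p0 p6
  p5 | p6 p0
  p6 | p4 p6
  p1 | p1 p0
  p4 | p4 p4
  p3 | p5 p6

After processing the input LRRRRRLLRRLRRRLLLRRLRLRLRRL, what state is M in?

p4

start at p0
read 'L': p0 → p6
read 'R': p6 → p6
read 'R': p6 → p6
read 'R': p6 → p6
read 'R': p6 → p6
read 'R': p6 → p6
read 'L': p6 → p4
read 'L': p4 → p4
read 'R': p4 → p4
read 'R': p4 → p4
read 'L': p4 → p4
read 'R': p4 → p4
read 'R': p4 → p4
read 'R': p4 → p4
read 'L': p4 → p4
read 'L': p4 → p4
read 'L': p4 → p4
read 'R': p4 → p4
read 'R': p4 → p4
read 'L': p4 → p4
read 'R': p4 → p4
read 'L': p4 → p4
read 'R': p4 → p4
read 'L': p4 → p4
read 'R': p4 → p4
read 'R': p4 → p4
read 'L': p4 → p4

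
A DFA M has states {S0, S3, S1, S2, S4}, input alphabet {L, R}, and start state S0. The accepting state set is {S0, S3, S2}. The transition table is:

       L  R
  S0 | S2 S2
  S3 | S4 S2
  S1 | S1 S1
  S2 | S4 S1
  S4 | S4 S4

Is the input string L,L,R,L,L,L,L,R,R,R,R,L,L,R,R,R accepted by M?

No

S0 → S2 → S4 → S4 → S4 → S4 → S4 → S4 → S4 → S4 → S4 → S4 → S4 → S4 → S4 → S4 → S4
End state S4 is not accepting.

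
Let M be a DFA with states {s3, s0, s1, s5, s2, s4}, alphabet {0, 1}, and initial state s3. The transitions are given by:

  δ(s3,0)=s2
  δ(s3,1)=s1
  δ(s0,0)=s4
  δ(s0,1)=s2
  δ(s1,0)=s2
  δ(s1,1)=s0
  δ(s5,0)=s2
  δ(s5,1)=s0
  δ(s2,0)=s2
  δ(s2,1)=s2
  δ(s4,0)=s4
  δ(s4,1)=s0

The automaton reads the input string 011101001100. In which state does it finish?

s2

start at s3
read '0': s3 → s2
read '1': s2 → s2
read '1': s2 → s2
read '1': s2 → s2
read '0': s2 → s2
read '1': s2 → s2
read '0': s2 → s2
read '0': s2 → s2
read '1': s2 → s2
read '1': s2 → s2
read '0': s2 → s2
read '0': s2 → s2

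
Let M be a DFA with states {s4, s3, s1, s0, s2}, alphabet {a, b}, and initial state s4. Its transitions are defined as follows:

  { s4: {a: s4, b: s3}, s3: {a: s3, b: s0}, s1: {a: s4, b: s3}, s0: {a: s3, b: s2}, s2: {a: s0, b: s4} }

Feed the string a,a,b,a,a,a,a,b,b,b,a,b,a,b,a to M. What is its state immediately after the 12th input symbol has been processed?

s3

Trace: s4 -a-> s4 -a-> s4 -b-> s3 -a-> s3 -a-> s3 -a-> s3 -a-> s3 -b-> s0 -b-> s2 -b-> s4 -a-> s4 -b-> s3
After 12 symbols: s3.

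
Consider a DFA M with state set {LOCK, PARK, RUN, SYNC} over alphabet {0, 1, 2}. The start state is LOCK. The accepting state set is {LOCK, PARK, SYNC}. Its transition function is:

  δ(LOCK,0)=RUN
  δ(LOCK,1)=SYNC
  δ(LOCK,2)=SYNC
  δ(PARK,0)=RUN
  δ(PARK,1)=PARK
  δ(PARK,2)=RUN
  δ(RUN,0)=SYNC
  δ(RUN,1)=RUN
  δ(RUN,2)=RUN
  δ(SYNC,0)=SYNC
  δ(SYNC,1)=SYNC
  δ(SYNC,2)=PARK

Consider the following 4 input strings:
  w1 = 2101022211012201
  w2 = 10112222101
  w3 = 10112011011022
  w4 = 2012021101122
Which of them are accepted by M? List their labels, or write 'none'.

w1: Trace: LOCK -2-> SYNC -1-> SYNC -0-> SYNC -1-> SYNC -0-> SYNC -2-> PARK -2-> RUN -2-> RUN -1-> RUN -1-> RUN -0-> SYNC -1-> SYNC -2-> PARK -2-> RUN -0-> SYNC -1-> SYNC  → end SYNC, accepted
w2: Trace: LOCK -1-> SYNC -0-> SYNC -1-> SYNC -1-> SYNC -2-> PARK -2-> RUN -2-> RUN -2-> RUN -1-> RUN -0-> SYNC -1-> SYNC  → end SYNC, accepted
w3: Trace: LOCK -1-> SYNC -0-> SYNC -1-> SYNC -1-> SYNC -2-> PARK -0-> RUN -1-> RUN -1-> RUN -0-> SYNC -1-> SYNC -1-> SYNC -0-> SYNC -2-> PARK -2-> RUN  → end RUN, rejected
w4: Trace: LOCK -2-> SYNC -0-> SYNC -1-> SYNC -2-> PARK -0-> RUN -2-> RUN -1-> RUN -1-> RUN -0-> SYNC -1-> SYNC -1-> SYNC -2-> PARK -2-> RUN  → end RUN, rejected

w1, w2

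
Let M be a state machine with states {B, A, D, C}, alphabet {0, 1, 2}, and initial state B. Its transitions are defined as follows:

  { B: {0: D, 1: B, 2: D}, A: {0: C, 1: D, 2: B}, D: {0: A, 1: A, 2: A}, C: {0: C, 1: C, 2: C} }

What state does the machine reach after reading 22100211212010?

C

B → D → A → D → A → C → C → C → C → C → C → C → C → C → C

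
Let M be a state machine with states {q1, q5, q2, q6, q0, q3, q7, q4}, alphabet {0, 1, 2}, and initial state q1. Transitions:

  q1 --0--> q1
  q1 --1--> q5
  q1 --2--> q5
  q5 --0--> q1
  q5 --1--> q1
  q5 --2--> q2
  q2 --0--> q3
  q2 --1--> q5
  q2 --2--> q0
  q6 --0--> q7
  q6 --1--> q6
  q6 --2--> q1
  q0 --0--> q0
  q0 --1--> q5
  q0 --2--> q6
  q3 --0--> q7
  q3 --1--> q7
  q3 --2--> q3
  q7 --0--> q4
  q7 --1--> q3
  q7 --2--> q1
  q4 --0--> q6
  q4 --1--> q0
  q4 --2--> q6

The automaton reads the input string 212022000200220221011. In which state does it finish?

q1 → q5 → q1 → q5 → q1 → q5 → q2 → q3 → q7 → q4 → q6 → q7 → q4 → q6 → q1 → q1 → q5 → q2 → q5 → q1 → q5 → q1

q1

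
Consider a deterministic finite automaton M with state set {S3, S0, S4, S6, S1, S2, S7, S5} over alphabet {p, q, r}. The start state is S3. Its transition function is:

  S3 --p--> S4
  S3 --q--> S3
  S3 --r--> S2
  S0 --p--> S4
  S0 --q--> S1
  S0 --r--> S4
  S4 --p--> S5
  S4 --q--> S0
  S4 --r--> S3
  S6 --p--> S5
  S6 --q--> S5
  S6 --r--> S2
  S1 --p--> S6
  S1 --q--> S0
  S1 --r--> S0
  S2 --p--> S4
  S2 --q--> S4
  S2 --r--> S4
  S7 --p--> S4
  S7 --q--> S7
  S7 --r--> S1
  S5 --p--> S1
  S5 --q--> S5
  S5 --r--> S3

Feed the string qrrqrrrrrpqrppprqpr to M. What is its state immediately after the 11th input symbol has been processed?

S0

start at S3
read 'q': S3 → S3
read 'r': S3 → S2
read 'r': S2 → S4
read 'q': S4 → S0
read 'r': S0 → S4
read 'r': S4 → S3
read 'r': S3 → S2
read 'r': S2 → S4
read 'r': S4 → S3
read 'p': S3 → S4
read 'q': S4 → S0
After 11 symbols: S0.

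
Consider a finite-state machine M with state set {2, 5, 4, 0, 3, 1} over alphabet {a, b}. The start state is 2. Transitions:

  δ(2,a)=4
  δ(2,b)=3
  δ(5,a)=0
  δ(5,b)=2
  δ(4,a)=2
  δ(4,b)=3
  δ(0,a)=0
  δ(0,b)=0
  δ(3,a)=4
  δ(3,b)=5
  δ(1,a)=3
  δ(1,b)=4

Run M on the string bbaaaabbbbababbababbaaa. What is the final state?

Trace: 2 -b-> 3 -b-> 5 -a-> 0 -a-> 0 -a-> 0 -a-> 0 -b-> 0 -b-> 0 -b-> 0 -b-> 0 -a-> 0 -b-> 0 -a-> 0 -b-> 0 -b-> 0 -a-> 0 -b-> 0 -a-> 0 -b-> 0 -b-> 0 -a-> 0 -a-> 0 -a-> 0

0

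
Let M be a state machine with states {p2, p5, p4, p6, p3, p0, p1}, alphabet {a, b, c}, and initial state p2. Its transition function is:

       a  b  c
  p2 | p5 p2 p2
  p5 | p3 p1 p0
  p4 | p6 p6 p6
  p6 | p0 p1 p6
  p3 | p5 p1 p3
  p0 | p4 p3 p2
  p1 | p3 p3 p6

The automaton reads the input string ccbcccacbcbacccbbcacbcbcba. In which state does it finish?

Trace: p2 -c-> p2 -c-> p2 -b-> p2 -c-> p2 -c-> p2 -c-> p2 -a-> p5 -c-> p0 -b-> p3 -c-> p3 -b-> p1 -a-> p3 -c-> p3 -c-> p3 -c-> p3 -b-> p1 -b-> p3 -c-> p3 -a-> p5 -c-> p0 -b-> p3 -c-> p3 -b-> p1 -c-> p6 -b-> p1 -a-> p3

p3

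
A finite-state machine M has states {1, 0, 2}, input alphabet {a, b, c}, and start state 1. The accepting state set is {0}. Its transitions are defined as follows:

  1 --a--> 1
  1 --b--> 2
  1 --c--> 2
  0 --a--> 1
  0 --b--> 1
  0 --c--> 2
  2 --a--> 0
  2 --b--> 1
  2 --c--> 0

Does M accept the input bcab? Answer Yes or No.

Trace: 1 -b-> 2 -c-> 0 -a-> 1 -b-> 2
End state 2 is not accepting.

No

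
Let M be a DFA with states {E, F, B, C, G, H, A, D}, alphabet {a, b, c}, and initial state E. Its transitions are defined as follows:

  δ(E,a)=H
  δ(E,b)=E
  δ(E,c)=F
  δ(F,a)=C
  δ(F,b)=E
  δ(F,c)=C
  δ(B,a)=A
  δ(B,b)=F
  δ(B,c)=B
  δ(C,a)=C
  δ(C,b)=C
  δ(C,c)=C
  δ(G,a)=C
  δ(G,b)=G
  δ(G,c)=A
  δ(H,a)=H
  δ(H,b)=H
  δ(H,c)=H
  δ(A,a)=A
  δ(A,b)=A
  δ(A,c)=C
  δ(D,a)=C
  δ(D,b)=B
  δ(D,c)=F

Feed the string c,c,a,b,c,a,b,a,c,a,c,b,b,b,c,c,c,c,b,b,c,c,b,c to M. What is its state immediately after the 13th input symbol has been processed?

start at E
read 'c': E → F
read 'c': F → C
read 'a': C → C
read 'b': C → C
read 'c': C → C
read 'a': C → C
read 'b': C → C
read 'a': C → C
read 'c': C → C
read 'a': C → C
read 'c': C → C
read 'b': C → C
read 'b': C → C
After 13 symbols: C.

C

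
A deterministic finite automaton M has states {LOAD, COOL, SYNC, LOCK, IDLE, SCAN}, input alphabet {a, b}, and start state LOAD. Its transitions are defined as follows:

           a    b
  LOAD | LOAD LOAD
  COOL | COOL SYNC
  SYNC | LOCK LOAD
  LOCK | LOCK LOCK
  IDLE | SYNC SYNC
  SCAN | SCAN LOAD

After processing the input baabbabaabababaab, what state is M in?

Trace: LOAD -b-> LOAD -a-> LOAD -a-> LOAD -b-> LOAD -b-> LOAD -a-> LOAD -b-> LOAD -a-> LOAD -a-> LOAD -b-> LOAD -a-> LOAD -b-> LOAD -a-> LOAD -b-> LOAD -a-> LOAD -a-> LOAD -b-> LOAD

LOAD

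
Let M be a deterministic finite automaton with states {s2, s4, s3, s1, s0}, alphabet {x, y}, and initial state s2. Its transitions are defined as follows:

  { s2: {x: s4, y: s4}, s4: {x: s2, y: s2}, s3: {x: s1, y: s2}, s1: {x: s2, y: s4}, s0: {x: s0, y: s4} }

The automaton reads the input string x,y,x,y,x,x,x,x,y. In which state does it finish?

s4

start at s2
read 'x': s2 → s4
read 'y': s4 → s2
read 'x': s2 → s4
read 'y': s4 → s2
read 'x': s2 → s4
read 'x': s4 → s2
read 'x': s2 → s4
read 'x': s4 → s2
read 'y': s2 → s4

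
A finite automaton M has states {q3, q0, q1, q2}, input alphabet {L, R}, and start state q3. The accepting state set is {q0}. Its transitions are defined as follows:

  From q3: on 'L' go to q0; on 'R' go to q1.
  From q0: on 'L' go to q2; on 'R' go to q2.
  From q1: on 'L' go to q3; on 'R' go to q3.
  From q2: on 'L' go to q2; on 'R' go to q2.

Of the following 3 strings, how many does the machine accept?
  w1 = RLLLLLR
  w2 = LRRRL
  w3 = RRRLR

w1: q3 → q1 → q3 → q0 → q2 → q2 → q2 → q2  → end q2, rejected
w2: q3 → q0 → q2 → q2 → q2 → q2  → end q2, rejected
w3: q3 → q1 → q3 → q1 → q3 → q1  → end q1, rejected

0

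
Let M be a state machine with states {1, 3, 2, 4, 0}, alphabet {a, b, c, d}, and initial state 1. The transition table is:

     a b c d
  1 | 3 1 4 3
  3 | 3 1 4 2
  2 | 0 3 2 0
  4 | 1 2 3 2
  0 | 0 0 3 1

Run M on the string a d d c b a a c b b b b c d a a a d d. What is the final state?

start at 1
read 'a': 1 → 3
read 'd': 3 → 2
read 'd': 2 → 0
read 'c': 0 → 3
read 'b': 3 → 1
read 'a': 1 → 3
read 'a': 3 → 3
read 'c': 3 → 4
read 'b': 4 → 2
read 'b': 2 → 3
read 'b': 3 → 1
read 'b': 1 → 1
read 'c': 1 → 4
read 'd': 4 → 2
read 'a': 2 → 0
read 'a': 0 → 0
read 'a': 0 → 0
read 'd': 0 → 1
read 'd': 1 → 3

3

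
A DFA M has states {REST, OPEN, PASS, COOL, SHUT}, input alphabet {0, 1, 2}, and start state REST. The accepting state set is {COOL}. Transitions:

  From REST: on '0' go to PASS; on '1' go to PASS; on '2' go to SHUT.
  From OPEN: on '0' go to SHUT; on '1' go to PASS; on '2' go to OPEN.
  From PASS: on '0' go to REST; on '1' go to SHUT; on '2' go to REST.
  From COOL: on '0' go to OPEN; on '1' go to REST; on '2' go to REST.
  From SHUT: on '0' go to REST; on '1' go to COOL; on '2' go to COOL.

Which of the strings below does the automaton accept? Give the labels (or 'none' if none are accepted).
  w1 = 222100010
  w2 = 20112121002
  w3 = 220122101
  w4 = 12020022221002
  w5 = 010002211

w2, w4

w1: Trace: REST -2-> SHUT -2-> COOL -2-> REST -1-> PASS -0-> REST -0-> PASS -0-> REST -1-> PASS -0-> REST  → end REST, rejected
w2: Trace: REST -2-> SHUT -0-> REST -1-> PASS -1-> SHUT -2-> COOL -1-> REST -2-> SHUT -1-> COOL -0-> OPEN -0-> SHUT -2-> COOL  → end COOL, accepted
w3: Trace: REST -2-> SHUT -2-> COOL -0-> OPEN -1-> PASS -2-> REST -2-> SHUT -1-> COOL -0-> OPEN -1-> PASS  → end PASS, rejected
w4: Trace: REST -1-> PASS -2-> REST -0-> PASS -2-> REST -0-> PASS -0-> REST -2-> SHUT -2-> COOL -2-> REST -2-> SHUT -1-> COOL -0-> OPEN -0-> SHUT -2-> COOL  → end COOL, accepted
w5: Trace: REST -0-> PASS -1-> SHUT -0-> REST -0-> PASS -0-> REST -2-> SHUT -2-> COOL -1-> REST -1-> PASS  → end PASS, rejected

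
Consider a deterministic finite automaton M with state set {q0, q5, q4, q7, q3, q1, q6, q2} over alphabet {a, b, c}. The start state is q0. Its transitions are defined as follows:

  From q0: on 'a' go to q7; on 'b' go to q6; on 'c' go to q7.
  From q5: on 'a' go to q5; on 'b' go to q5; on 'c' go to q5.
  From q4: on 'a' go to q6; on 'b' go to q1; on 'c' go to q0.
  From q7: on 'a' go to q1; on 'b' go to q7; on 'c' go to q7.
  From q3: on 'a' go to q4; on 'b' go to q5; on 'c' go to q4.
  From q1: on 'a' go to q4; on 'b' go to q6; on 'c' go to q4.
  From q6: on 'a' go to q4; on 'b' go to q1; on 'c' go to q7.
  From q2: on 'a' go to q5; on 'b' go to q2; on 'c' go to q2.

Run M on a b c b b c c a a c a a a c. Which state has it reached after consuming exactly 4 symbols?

q7

q0 → q7 → q7 → q7 → q7
After 4 symbols: q7.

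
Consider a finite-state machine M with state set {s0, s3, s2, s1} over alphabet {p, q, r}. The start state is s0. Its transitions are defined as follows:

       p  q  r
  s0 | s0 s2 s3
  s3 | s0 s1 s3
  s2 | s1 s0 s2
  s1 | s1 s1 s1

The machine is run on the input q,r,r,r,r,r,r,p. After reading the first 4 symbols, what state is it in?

s2

s0 → s2 → s2 → s2 → s2
After 4 symbols: s2.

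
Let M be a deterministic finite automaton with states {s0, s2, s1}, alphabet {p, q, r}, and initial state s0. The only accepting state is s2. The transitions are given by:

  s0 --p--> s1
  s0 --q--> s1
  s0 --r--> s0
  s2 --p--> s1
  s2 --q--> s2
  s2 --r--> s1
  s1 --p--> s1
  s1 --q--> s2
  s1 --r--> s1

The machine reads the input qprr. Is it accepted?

No

start at s0
read 'q': s0 → s1
read 'p': s1 → s1
read 'r': s1 → s1
read 'r': s1 → s1
End state s1 is not accepting.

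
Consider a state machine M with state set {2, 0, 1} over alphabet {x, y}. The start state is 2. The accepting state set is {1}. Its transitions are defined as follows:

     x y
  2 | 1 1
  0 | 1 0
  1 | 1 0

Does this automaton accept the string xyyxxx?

start at 2
read 'x': 2 → 1
read 'y': 1 → 0
read 'y': 0 → 0
read 'x': 0 → 1
read 'x': 1 → 1
read 'x': 1 → 1
End state 1 is accepting.

Yes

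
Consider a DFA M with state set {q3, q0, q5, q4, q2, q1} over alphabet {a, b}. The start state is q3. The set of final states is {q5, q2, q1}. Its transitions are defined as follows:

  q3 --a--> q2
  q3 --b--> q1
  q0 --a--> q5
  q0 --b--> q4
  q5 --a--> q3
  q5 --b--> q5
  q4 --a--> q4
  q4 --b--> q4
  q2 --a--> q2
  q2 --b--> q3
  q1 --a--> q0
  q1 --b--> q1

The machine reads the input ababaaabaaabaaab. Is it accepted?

No

q3 → q2 → q3 → q2 → q3 → q2 → q2 → q2 → q3 → q2 → q2 → q2 → q3 → q2 → q2 → q2 → q3
End state q3 is not accepting.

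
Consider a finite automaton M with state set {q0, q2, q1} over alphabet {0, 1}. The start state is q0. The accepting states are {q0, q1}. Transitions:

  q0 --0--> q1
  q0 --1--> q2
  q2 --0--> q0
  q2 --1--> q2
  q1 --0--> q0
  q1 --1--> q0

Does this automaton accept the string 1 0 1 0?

Yes

start at q0
read '1': q0 → q2
read '0': q2 → q0
read '1': q0 → q2
read '0': q2 → q0
End state q0 is accepting.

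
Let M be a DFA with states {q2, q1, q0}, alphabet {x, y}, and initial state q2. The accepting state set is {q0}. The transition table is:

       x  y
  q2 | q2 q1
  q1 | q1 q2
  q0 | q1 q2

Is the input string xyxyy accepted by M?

No

q2 → q2 → q1 → q1 → q2 → q1
End state q1 is not accepting.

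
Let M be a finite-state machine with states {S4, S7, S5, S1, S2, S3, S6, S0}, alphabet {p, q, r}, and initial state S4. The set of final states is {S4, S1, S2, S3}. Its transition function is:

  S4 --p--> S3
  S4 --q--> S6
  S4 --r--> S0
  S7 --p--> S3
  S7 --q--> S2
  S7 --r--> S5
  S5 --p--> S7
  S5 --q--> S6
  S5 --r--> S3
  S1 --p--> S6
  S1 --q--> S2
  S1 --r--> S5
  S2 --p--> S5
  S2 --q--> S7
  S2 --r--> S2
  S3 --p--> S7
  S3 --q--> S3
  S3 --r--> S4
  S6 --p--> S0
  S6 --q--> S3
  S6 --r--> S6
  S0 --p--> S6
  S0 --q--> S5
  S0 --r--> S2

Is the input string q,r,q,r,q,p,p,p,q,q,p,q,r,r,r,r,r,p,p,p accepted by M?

Yes

start at S4
read 'q': S4 → S6
read 'r': S6 → S6
read 'q': S6 → S3
read 'r': S3 → S4
read 'q': S4 → S6
read 'p': S6 → S0
read 'p': S0 → S6
read 'p': S6 → S0
read 'q': S0 → S5
read 'q': S5 → S6
read 'p': S6 → S0
read 'q': S0 → S5
read 'r': S5 → S3
read 'r': S3 → S4
read 'r': S4 → S0
read 'r': S0 → S2
read 'r': S2 → S2
read 'p': S2 → S5
read 'p': S5 → S7
read 'p': S7 → S3
End state S3 is accepting.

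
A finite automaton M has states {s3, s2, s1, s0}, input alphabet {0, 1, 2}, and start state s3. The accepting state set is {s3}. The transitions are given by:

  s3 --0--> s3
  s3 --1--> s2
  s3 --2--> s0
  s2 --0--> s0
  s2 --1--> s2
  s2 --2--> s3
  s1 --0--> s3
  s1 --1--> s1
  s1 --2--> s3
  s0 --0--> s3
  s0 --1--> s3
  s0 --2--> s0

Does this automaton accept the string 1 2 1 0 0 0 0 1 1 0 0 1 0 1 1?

s3 → s2 → s3 → s2 → s0 → s3 → s3 → s3 → s2 → s2 → s0 → s3 → s2 → s0 → s3 → s2
End state s2 is not accepting.

No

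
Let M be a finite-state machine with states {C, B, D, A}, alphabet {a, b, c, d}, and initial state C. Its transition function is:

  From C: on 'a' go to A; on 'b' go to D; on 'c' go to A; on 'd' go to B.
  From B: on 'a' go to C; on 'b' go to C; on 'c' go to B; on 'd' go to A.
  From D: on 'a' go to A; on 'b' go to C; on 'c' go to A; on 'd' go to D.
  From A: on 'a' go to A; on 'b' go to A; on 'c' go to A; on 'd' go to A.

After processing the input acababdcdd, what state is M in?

C → A → A → A → A → A → A → A → A → A → A

A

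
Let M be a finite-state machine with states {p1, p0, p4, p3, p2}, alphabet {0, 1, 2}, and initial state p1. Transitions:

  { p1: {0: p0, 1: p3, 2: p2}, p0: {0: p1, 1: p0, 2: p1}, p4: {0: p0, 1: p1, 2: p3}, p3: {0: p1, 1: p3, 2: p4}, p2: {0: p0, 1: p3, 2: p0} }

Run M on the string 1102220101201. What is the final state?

p0

Trace: p1 -1-> p3 -1-> p3 -0-> p1 -2-> p2 -2-> p0 -2-> p1 -0-> p0 -1-> p0 -0-> p1 -1-> p3 -2-> p4 -0-> p0 -1-> p0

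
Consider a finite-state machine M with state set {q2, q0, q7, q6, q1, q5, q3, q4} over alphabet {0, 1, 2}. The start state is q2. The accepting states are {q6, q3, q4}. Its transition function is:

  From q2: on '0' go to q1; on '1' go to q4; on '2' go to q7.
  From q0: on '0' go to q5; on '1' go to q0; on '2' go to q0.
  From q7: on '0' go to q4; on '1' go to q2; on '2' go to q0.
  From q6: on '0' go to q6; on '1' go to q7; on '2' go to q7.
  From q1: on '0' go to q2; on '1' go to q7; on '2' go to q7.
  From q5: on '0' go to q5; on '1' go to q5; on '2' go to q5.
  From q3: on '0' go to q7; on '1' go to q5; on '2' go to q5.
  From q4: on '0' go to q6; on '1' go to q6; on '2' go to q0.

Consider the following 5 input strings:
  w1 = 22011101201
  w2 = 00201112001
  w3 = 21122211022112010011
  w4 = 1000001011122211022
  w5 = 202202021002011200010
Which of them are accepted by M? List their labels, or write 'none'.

w1: q2 → q7 → q0 → q5 → q5 → q5 → q5 → q5 → q5 → q5 → q5 → q5  → end q5, rejected
w2: q2 → q1 → q2 → q7 → q4 → q6 → q7 → q2 → q7 → q4 → q6 → q7  → end q7, rejected
w3: q2 → q7 → q2 → q4 → q0 → q0 → q0 → q0 → q0 → q5 → q5 → q5 → q5 → q5 → q5 → q5 → q5 → q5 → q5 → q5 → q5  → end q5, rejected
w4: q2 → q4 → q6 → q6 → q6 → q6 → q6 → q7 → q4 → q6 → q7 → q2 → q7 → q0 → q0 → q0 → q0 → q5 → q5 → q5  → end q5, rejected
w5: q2 → q7 → q4 → q0 → q0 → q5 → q5 → q5 → q5 → q5 → q5 → q5 → q5 → q5 → q5 → q5 → q5 → q5 → q5 → q5 → q5 → q5  → end q5, rejected

none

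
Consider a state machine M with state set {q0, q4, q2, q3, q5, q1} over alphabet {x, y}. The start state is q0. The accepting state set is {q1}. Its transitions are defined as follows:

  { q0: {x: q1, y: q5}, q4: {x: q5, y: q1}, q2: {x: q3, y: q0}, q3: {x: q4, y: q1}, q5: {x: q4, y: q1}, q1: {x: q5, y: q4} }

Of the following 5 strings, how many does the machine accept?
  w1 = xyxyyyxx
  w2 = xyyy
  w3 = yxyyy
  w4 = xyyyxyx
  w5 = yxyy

1

w1:
  start at q0
  read 'x': q0 → q1
  read 'y': q1 → q4
  read 'x': q4 → q5
  read 'y': q5 → q1
  read 'y': q1 → q4
  read 'y': q4 → q1
  read 'x': q1 → q5
  read 'x': q5 → q4
  end q4, rejected
w2:
  start at q0
  read 'x': q0 → q1
  read 'y': q1 → q4
  read 'y': q4 → q1
  read 'y': q1 → q4
  end q4, rejected
w3:
  start at q0
  read 'y': q0 → q5
  read 'x': q5 → q4
  read 'y': q4 → q1
  read 'y': q1 → q4
  read 'y': q4 → q1
  end q1, accepted
w4:
  start at q0
  read 'x': q0 → q1
  read 'y': q1 → q4
  read 'y': q4 → q1
  read 'y': q1 → q4
  read 'x': q4 → q5
  read 'y': q5 → q1
  read 'x': q1 → q5
  end q5, rejected
w5:
  start at q0
  read 'y': q0 → q5
  read 'x': q5 → q4
  read 'y': q4 → q1
  read 'y': q1 → q4
  end q4, rejected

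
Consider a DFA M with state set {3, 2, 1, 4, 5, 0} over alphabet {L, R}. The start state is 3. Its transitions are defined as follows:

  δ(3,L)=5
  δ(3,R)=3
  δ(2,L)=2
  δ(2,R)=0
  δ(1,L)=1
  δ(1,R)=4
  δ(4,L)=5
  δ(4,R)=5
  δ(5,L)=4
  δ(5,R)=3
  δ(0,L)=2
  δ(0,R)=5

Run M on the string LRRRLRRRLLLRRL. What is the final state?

3 → 5 → 3 → 3 → 3 → 5 → 3 → 3 → 3 → 5 → 4 → 5 → 3 → 3 → 5

5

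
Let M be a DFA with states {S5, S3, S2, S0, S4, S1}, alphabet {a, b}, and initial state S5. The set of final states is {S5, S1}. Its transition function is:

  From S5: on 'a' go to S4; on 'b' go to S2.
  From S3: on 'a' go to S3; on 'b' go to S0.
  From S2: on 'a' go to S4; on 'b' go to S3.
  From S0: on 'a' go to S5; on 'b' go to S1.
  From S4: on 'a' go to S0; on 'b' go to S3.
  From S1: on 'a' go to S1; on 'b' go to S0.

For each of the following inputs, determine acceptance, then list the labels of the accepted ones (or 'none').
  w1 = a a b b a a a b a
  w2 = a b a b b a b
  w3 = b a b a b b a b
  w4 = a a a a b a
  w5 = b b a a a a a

w1

w1: S5 → S4 → S0 → S1 → S0 → S5 → S4 → S0 → S1 → S1  → end S1, accepted
w2: S5 → S4 → S3 → S3 → S0 → S1 → S1 → S0  → end S0, rejected
w3: S5 → S2 → S4 → S3 → S3 → S0 → S1 → S1 → S0  → end S0, rejected
w4: S5 → S4 → S0 → S5 → S4 → S3 → S3  → end S3, rejected
w5: S5 → S2 → S3 → S3 → S3 → S3 → S3 → S3  → end S3, rejected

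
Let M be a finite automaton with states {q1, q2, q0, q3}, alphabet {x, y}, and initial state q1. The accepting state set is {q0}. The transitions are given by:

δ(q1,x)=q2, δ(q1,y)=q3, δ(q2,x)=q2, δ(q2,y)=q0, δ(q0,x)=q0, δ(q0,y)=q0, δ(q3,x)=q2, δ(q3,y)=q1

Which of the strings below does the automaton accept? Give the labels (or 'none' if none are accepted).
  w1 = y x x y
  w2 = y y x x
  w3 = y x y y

w1:
  start at q1
  read 'y': q1 → q3
  read 'x': q3 → q2
  read 'x': q2 → q2
  read 'y': q2 → q0
  end q0, accepted
w2:
  start at q1
  read 'y': q1 → q3
  read 'y': q3 → q1
  read 'x': q1 → q2
  read 'x': q2 → q2
  end q2, rejected
w3:
  start at q1
  read 'y': q1 → q3
  read 'x': q3 → q2
  read 'y': q2 → q0
  read 'y': q0 → q0
  end q0, accepted

w1, w3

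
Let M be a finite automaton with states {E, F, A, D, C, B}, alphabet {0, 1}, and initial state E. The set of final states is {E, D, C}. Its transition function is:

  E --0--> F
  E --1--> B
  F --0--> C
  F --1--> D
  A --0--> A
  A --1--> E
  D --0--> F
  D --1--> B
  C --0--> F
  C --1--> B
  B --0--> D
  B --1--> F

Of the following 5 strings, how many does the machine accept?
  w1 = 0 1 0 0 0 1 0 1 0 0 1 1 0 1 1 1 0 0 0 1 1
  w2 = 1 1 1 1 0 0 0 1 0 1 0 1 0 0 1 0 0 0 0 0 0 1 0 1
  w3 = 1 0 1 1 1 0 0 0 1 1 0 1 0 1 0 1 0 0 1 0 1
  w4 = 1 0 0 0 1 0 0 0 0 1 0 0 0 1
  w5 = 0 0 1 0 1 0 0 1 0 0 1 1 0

3

w1: E → F → D → F → C → F → D → F → D → F → C → B → F → C → B → F → D → F → C → F → D → B  → end B, rejected
w2: E → B → F → D → B → D → F → C → B → D → B → D → B → D → F → D → F → C → F → C → F → C → B → D → B  → end B, rejected
w3: E → B → D → B → F → D → F → C → F → D → B → D → B → D → B → D → B → D → F → D → F → D  → end D, accepted
w4: E → B → D → F → C → B → D → F → C → F → D → F → C → F → D  → end D, accepted
w5: E → F → C → B → D → B → D → F → D → F → C → B → F → C  → end C, accepted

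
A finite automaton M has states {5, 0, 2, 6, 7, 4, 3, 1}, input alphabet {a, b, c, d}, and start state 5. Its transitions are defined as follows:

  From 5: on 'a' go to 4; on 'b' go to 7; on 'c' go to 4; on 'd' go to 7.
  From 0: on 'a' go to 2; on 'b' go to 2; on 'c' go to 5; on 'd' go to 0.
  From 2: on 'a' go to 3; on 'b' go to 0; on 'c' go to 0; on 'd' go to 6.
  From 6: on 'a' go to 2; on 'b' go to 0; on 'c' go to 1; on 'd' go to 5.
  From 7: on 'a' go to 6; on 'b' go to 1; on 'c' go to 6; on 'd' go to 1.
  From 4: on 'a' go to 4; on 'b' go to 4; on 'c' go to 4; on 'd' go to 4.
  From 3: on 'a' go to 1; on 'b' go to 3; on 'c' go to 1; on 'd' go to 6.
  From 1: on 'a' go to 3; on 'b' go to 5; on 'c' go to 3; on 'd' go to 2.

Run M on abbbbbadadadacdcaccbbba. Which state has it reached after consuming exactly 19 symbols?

start at 5
read 'a': 5 → 4
read 'b': 4 → 4
read 'b': 4 → 4
read 'b': 4 → 4
read 'b': 4 → 4
read 'b': 4 → 4
read 'a': 4 → 4
read 'd': 4 → 4
read 'a': 4 → 4
read 'd': 4 → 4
read 'a': 4 → 4
read 'd': 4 → 4
read 'a': 4 → 4
read 'c': 4 → 4
read 'd': 4 → 4
read 'c': 4 → 4
read 'a': 4 → 4
read 'c': 4 → 4
read 'c': 4 → 4
After 19 symbols: 4.

4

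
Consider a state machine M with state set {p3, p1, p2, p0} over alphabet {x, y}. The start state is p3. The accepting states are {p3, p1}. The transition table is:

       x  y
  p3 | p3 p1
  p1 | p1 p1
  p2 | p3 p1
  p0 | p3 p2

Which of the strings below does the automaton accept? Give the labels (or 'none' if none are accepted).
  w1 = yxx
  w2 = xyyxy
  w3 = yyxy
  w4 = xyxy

w1:
  start at p3
  read 'y': p3 → p1
  read 'x': p1 → p1
  read 'x': p1 → p1
  end p1, accepted
w2:
  start at p3
  read 'x': p3 → p3
  read 'y': p3 → p1
  read 'y': p1 → p1
  read 'x': p1 → p1
  read 'y': p1 → p1
  end p1, accepted
w3:
  start at p3
  read 'y': p3 → p1
  read 'y': p1 → p1
  read 'x': p1 → p1
  read 'y': p1 → p1
  end p1, accepted
w4:
  start at p3
  read 'x': p3 → p3
  read 'y': p3 → p1
  read 'x': p1 → p1
  read 'y': p1 → p1
  end p1, accepted

w1, w2, w3, w4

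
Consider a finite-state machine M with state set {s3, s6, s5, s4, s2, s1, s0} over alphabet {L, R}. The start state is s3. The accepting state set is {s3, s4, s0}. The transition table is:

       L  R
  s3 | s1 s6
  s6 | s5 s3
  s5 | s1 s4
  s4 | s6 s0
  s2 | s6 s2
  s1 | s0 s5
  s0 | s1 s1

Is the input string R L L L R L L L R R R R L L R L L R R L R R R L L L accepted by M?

No

start at s3
read 'R': s3 → s6
read 'L': s6 → s5
read 'L': s5 → s1
read 'L': s1 → s0
read 'R': s0 → s1
read 'L': s1 → s0
read 'L': s0 → s1
read 'L': s1 → s0
read 'R': s0 → s1
read 'R': s1 → s5
read 'R': s5 → s4
read 'R': s4 → s0
read 'L': s0 → s1
read 'L': s1 → s0
read 'R': s0 → s1
read 'L': s1 → s0
read 'L': s0 → s1
read 'R': s1 → s5
read 'R': s5 → s4
read 'L': s4 → s6
read 'R': s6 → s3
read 'R': s3 → s6
read 'R': s6 → s3
read 'L': s3 → s1
read 'L': s1 → s0
read 'L': s0 → s1
End state s1 is not accepting.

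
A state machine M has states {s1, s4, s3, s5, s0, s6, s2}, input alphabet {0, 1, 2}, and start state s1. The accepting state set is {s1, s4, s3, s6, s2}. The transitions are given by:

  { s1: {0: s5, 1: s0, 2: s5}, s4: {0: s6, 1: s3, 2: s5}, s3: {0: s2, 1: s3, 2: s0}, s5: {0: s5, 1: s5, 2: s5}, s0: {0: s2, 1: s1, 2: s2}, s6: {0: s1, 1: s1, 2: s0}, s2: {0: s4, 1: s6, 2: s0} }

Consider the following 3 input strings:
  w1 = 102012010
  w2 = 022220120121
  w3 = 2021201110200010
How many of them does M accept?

1

w1: s1 → s0 → s2 → s0 → s2 → s6 → s0 → s2 → s6 → s1  → end s1, accepted
w2: s1 → s5 → s5 → s5 → s5 → s5 → s5 → s5 → s5 → s5 → s5 → s5 → s5  → end s5, rejected
w3: s1 → s5 → s5 → s5 → s5 → s5 → s5 → s5 → s5 → s5 → s5 → s5 → s5 → s5 → s5 → s5 → s5  → end s5, rejected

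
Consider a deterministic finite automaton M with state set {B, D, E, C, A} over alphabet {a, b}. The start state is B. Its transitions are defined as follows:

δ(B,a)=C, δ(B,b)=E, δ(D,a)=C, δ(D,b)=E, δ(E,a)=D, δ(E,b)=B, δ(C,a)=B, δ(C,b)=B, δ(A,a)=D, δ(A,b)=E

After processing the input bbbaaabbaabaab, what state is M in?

B

Trace: B -b-> E -b-> B -b-> E -a-> D -a-> C -a-> B -b-> E -b-> B -a-> C -a-> B -b-> E -a-> D -a-> C -b-> B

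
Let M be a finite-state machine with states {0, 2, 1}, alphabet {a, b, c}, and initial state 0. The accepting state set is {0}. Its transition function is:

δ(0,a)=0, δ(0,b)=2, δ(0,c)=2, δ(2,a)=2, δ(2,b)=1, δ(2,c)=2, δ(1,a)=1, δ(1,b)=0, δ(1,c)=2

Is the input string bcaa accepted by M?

0 → 2 → 2 → 2 → 2
End state 2 is not accepting.

No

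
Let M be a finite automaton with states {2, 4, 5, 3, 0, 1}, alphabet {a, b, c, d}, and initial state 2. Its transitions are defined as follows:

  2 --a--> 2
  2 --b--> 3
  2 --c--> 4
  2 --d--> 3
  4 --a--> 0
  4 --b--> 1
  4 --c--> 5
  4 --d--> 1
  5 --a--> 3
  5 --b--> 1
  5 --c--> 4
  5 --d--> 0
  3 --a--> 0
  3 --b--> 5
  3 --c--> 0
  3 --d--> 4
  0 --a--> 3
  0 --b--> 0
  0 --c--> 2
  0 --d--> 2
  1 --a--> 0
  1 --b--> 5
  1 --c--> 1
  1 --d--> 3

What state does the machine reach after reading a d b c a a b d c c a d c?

4

start at 2
read 'a': 2 → 2
read 'd': 2 → 3
read 'b': 3 → 5
read 'c': 5 → 4
read 'a': 4 → 0
read 'a': 0 → 3
read 'b': 3 → 5
read 'd': 5 → 0
read 'c': 0 → 2
read 'c': 2 → 4
read 'a': 4 → 0
read 'd': 0 → 2
read 'c': 2 → 4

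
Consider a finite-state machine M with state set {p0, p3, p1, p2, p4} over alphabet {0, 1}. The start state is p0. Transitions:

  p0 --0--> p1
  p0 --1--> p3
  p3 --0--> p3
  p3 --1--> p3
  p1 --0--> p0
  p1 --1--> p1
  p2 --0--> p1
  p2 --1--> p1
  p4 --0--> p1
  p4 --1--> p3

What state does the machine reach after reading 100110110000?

p3

start at p0
read '1': p0 → p3
read '0': p3 → p3
read '0': p3 → p3
read '1': p3 → p3
read '1': p3 → p3
read '0': p3 → p3
read '1': p3 → p3
read '1': p3 → p3
read '0': p3 → p3
read '0': p3 → p3
read '0': p3 → p3
read '0': p3 → p3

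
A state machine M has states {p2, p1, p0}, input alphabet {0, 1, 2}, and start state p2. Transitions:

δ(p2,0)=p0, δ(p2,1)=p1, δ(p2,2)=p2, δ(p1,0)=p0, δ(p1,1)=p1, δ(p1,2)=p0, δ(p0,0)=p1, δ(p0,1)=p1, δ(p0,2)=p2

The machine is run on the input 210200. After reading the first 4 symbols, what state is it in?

p2 → p2 → p1 → p0 → p2
After 4 symbols: p2.

p2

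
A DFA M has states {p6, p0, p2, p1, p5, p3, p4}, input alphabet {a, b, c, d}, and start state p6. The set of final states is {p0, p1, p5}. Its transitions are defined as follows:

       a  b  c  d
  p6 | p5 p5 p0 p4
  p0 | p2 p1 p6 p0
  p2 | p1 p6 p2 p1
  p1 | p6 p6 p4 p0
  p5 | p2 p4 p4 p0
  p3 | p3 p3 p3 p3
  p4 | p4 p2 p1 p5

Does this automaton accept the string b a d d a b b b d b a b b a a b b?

Yes

start at p6
read 'b': p6 → p5
read 'a': p5 → p2
read 'd': p2 → p1
read 'd': p1 → p0
read 'a': p0 → p2
read 'b': p2 → p6
read 'b': p6 → p5
read 'b': p5 → p4
read 'd': p4 → p5
read 'b': p5 → p4
read 'a': p4 → p4
read 'b': p4 → p2
read 'b': p2 → p6
read 'a': p6 → p5
read 'a': p5 → p2
read 'b': p2 → p6
read 'b': p6 → p5
End state p5 is accepting.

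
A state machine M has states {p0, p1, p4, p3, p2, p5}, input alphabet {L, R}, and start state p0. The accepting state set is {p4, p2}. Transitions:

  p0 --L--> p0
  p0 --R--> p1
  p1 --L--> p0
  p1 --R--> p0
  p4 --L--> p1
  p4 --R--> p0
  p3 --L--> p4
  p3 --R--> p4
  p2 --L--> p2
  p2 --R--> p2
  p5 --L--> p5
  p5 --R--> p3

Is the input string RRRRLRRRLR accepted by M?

No

Trace: p0 -R-> p1 -R-> p0 -R-> p1 -R-> p0 -L-> p0 -R-> p1 -R-> p0 -R-> p1 -L-> p0 -R-> p1
End state p1 is not accepting.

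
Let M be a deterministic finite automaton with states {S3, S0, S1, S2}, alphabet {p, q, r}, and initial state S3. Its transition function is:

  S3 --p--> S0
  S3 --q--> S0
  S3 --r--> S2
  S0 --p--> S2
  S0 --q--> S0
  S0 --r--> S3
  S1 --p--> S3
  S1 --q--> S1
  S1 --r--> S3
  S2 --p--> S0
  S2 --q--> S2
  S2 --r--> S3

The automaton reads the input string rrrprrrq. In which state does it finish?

start at S3
read 'r': S3 → S2
read 'r': S2 → S3
read 'r': S3 → S2
read 'p': S2 → S0
read 'r': S0 → S3
read 'r': S3 → S2
read 'r': S2 → S3
read 'q': S3 → S0

S0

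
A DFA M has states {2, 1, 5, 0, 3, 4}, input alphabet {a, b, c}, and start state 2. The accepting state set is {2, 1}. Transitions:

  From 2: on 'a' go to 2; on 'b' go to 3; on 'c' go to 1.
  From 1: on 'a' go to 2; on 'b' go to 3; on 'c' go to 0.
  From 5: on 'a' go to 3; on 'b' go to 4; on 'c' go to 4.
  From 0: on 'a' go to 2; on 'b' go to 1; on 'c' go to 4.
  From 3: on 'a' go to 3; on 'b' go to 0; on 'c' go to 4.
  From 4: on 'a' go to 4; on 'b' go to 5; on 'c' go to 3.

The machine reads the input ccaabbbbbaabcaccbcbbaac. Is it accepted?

2 → 1 → 0 → 2 → 2 → 3 → 0 → 1 → 3 → 0 → 2 → 2 → 3 → 4 → 4 → 3 → 4 → 5 → 4 → 5 → 4 → 4 → 4 → 3
End state 3 is not accepting.

No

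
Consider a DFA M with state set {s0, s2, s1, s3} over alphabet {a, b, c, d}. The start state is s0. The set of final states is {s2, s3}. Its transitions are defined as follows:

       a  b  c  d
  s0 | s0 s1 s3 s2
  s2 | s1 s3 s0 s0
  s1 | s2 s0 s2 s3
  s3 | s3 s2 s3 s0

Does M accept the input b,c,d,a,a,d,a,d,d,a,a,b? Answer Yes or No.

start at s0
read 'b': s0 → s1
read 'c': s1 → s2
read 'd': s2 → s0
read 'a': s0 → s0
read 'a': s0 → s0
read 'd': s0 → s2
read 'a': s2 → s1
read 'd': s1 → s3
read 'd': s3 → s0
read 'a': s0 → s0
read 'a': s0 → s0
read 'b': s0 → s1
End state s1 is not accepting.

No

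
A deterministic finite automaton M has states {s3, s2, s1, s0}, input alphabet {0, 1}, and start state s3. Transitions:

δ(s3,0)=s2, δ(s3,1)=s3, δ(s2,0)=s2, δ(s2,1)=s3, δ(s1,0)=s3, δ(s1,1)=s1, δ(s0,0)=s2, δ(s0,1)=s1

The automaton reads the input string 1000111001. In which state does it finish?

s3

Trace: s3 -1-> s3 -0-> s2 -0-> s2 -0-> s2 -1-> s3 -1-> s3 -1-> s3 -0-> s2 -0-> s2 -1-> s3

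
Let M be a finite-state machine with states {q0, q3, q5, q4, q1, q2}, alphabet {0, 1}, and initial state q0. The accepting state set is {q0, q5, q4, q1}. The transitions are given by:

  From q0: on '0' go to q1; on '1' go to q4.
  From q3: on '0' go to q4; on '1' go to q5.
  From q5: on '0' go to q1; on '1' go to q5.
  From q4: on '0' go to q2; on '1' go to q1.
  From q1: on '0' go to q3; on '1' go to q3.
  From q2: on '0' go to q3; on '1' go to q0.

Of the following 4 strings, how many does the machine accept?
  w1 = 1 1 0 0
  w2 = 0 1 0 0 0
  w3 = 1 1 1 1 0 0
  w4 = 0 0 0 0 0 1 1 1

w1: q0 → q4 → q1 → q3 → q4  → end q4, accepted
w2: q0 → q1 → q3 → q4 → q2 → q3  → end q3, rejected
w3: q0 → q4 → q1 → q3 → q5 → q1 → q3  → end q3, rejected
w4: q0 → q1 → q3 → q4 → q2 → q3 → q5 → q5 → q5  → end q5, accepted

2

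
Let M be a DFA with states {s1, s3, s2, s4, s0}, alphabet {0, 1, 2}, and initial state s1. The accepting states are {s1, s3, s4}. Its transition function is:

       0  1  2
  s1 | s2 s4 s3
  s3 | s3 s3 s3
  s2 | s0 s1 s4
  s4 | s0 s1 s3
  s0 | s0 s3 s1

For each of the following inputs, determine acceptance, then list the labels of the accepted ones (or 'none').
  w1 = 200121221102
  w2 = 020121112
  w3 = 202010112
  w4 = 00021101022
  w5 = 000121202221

w1:
  start at s1
  read '2': s1 → s3
  read '0': s3 → s3
  read '0': s3 → s3
  read '1': s3 → s3
  read '2': s3 → s3
  read '1': s3 → s3
  read '2': s3 → s3
  read '2': s3 → s3
  read '1': s3 → s3
  read '1': s3 → s3
  read '0': s3 → s3
  read '2': s3 → s3
  end s3, accepted
w2:
  start at s1
  read '0': s1 → s2
  read '2': s2 → s4
  read '0': s4 → s0
  read '1': s0 → s3
  read '2': s3 → s3
  read '1': s3 → s3
  read '1': s3 → s3
  read '1': s3 → s3
  read '2': s3 → s3
  end s3, accepted
w3:
  start at s1
  read '2': s1 → s3
  read '0': s3 → s3
  read '2': s3 → s3
  read '0': s3 → s3
  read '1': s3 → s3
  read '0': s3 → s3
  read '1': s3 → s3
  read '1': s3 → s3
  read '2': s3 → s3
  end s3, accepted
w4:
  start at s1
  read '0': s1 → s2
  read '0': s2 → s0
  read '0': s0 → s0
  read '2': s0 → s1
  read '1': s1 → s4
  read '1': s4 → s1
  read '0': s1 → s2
  read '1': s2 → s1
  read '0': s1 → s2
  read '2': s2 → s4
  read '2': s4 → s3
  end s3, accepted
w5:
  start at s1
  read '0': s1 → s2
  read '0': s2 → s0
  read '0': s0 → s0
  read '1': s0 → s3
  read '2': s3 → s3
  read '1': s3 → s3
  read '2': s3 → s3
  read '0': s3 → s3
  read '2': s3 → s3
  read '2': s3 → s3
  read '2': s3 → s3
  read '1': s3 → s3
  end s3, accepted

w1, w2, w3, w4, w5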